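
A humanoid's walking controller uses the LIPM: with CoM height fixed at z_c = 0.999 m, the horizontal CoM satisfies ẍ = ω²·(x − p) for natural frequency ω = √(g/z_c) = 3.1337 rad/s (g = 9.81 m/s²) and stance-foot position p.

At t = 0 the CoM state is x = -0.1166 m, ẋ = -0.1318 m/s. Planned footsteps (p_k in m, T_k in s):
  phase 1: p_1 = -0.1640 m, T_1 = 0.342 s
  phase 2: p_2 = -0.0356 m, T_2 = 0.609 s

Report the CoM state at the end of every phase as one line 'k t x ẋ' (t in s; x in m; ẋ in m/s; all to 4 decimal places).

1 0.3420 -0.1409 -0.0236
2 0.9510 -0.4231 -1.1690

phase 1: p=-0.1640, T=0.342, ωT=1.071725, cosh=1.631416, sinh=1.288998; start (x,ẋ)=(-0.116600, -0.131800) → end (x,ẋ)=(-0.140885, -0.023556)
phase 2: p=-0.0356, T=0.609, ωT=1.908423, cosh=3.445382, sinh=3.297068; start (x,ẋ)=(-0.140885, -0.023556) → end (x,ẋ)=(-0.423130, -1.168964)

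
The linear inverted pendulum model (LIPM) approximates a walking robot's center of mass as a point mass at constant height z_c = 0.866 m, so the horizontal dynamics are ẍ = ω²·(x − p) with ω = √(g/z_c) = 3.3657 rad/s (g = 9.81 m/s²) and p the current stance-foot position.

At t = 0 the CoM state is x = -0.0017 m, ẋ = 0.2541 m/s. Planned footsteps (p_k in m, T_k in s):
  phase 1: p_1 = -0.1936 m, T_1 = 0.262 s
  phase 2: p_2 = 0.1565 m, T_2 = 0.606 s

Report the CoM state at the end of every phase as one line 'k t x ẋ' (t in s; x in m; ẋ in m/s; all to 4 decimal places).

phase 1: p=-0.1936, T=0.262, ωT=0.881813, cosh=1.414654, sinh=1.000622; start (x,ẋ)=(-0.001700, 0.254100) → end (x,ẋ)=(0.153416, 1.005743)
phase 2: p=0.1565, T=0.606, ωT=2.039614, cosh=3.908861, sinh=3.778782; start (x,ẋ)=(0.153416, 1.005743) → end (x,ẋ)=(1.273625, 3.892085)

1 0.2620 0.1534 1.0057
2 0.8680 1.2736 3.8921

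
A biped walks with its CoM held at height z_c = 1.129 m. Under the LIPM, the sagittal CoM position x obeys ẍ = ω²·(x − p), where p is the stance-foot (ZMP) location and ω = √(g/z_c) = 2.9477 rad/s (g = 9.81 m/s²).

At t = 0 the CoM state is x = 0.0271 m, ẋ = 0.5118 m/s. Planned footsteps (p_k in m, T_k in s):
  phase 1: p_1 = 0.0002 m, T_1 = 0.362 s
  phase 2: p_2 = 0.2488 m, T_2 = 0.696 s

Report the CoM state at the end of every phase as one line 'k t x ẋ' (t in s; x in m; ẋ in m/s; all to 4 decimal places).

phase 1: p=0.0002, T=0.362, ωT=1.067067, cosh=1.625429, sinh=1.281413; start (x,ẋ)=(0.027100, 0.511800) → end (x,ẋ)=(0.266412, 0.933502)
phase 2: p=0.2488, T=0.696, ωT=2.051599, cosh=3.954431, sinh=3.825902; start (x,ẋ)=(0.266412, 0.933502) → end (x,ẋ)=(1.530063, 3.890089)

1 0.3620 0.2664 0.9335
2 1.0580 1.5301 3.8901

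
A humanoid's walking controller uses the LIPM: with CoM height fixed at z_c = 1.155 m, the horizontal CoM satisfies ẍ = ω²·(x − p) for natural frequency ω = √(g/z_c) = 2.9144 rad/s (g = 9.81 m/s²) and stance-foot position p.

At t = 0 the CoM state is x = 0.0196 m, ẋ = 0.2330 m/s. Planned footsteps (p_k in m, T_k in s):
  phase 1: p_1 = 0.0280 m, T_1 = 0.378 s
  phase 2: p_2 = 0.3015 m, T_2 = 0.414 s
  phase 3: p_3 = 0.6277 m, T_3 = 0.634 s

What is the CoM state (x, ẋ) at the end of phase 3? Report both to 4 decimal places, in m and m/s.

x = -1.0572, ẋ = -4.7191

phase 1: p=0.0280, T=0.378, ωT=1.101643, cosh=1.670716, sinh=1.338391; start (x,ẋ)=(0.019600, 0.233000) → end (x,ẋ)=(0.120967, 0.356512)
phase 2: p=0.3015, T=0.414, ωT=1.206562, cosh=1.820599, sinh=1.521375; start (x,ẋ)=(0.120967, 0.356512) → end (x,ẋ)=(0.158929, -0.151397)
phase 3: p=0.6277, T=0.634, ωT=1.847730, cosh=3.251496, sinh=3.093901; start (x,ẋ)=(0.158929, -0.151397) → end (x,ẋ)=(-1.057230, -4.719115)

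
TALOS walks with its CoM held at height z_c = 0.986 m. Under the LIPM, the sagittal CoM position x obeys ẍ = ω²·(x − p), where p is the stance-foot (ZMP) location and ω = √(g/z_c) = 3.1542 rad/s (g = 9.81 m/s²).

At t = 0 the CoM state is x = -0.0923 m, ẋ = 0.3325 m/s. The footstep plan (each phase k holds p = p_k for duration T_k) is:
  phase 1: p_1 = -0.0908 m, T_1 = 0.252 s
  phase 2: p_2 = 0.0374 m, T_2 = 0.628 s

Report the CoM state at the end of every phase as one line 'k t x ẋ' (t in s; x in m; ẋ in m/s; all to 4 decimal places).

phase 1: p=-0.0908, T=0.252, ωT=0.794858, cosh=1.332886, sinh=0.881241; start (x,ẋ)=(-0.092300, 0.332500) → end (x,ẋ)=(0.000097, 0.439015)
phase 2: p=0.0374, T=0.628, ωT=1.980838, cosh=3.693383, sinh=3.555429; start (x,ẋ)=(0.000097, 0.439015) → end (x,ẋ)=(0.394485, 1.203112)

1 0.2520 0.0001 0.4390
2 0.8800 0.3945 1.2031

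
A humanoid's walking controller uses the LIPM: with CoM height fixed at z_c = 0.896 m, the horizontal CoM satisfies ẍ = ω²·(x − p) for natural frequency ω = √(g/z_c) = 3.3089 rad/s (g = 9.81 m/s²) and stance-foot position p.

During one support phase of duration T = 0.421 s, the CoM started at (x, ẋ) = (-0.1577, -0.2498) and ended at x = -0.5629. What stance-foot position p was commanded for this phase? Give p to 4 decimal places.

ωT = 3.3089·0.421 = 1.393047; cosh(ωT) = 2.137710, sinh(ωT) = 1.889392
x(T) = p + (x₀−p)·cosh(ωT) + (ẋ₀/ω)·sinh(ωT) ⇒ p·(1 − cosh) = x(T) − x₀·cosh − (ẋ₀/ω)·sinh
numerator   = -0.5629 − (-0.1577)·2.137710 − (-0.2498/3.3089)·1.889392 = -0.083147
denominator = 1 − 2.137710 = -1.137710
p = -0.083147 / -1.137710 = 0.0731

p = 0.0731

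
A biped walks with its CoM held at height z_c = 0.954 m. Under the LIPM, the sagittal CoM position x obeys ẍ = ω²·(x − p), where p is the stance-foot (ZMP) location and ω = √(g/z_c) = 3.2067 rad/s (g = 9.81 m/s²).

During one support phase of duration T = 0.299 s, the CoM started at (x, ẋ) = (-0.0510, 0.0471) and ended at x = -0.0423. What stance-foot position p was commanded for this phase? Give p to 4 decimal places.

ωT = 3.2067·0.299 = 0.958803; cosh(ωT) = 1.495962, sinh(ωT) = 1.112611
x(T) = p + (x₀−p)·cosh(ωT) + (ẋ₀/ω)·sinh(ωT) ⇒ p·(1 − cosh) = x(T) − x₀·cosh − (ẋ₀/ω)·sinh
numerator   = -0.0423 − (-0.0510)·1.495962 − (0.0471/3.2067)·1.112611 = 0.017652
denominator = 1 − 1.495962 = -0.495962
p = 0.017652 / -0.495962 = -0.0356

p = -0.0356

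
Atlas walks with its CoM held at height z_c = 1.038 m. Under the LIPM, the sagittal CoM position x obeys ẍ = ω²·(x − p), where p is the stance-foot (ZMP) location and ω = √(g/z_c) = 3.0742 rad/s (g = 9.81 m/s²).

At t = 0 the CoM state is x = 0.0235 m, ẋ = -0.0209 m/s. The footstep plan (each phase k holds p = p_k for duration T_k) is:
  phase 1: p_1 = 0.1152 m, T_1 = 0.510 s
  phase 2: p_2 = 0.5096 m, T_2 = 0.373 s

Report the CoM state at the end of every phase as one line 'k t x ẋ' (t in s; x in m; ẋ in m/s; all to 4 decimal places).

1 0.5100 -0.1299 -0.6990
2 0.8830 -0.9201 -3.9928

phase 1: p=0.1152, T=0.510, ωT=1.567842, cosh=2.502391, sinh=2.293896; start (x,ẋ)=(0.023500, -0.020900) → end (x,ẋ)=(-0.129864, -0.698959)
phase 2: p=0.5096, T=0.373, ωT=1.146677, cosh=1.732703, sinh=1.415012; start (x,ẋ)=(-0.129864, -0.698959) → end (x,ẋ)=(-0.920123, -3.992776)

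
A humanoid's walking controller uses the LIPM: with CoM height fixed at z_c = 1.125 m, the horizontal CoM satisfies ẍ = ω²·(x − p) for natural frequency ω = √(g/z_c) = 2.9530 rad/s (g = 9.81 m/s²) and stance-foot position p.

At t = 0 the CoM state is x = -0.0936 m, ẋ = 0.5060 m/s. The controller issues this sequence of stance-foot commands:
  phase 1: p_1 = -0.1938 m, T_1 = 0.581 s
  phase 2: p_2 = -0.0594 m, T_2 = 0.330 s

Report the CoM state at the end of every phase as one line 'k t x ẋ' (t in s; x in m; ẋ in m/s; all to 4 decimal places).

1 0.5810 0.5548 2.2484
2 0.9110 1.7353 5.4639

phase 1: p=-0.1938, T=0.581, ωT=1.715693, cosh=2.870183, sinh=2.690344; start (x,ẋ)=(-0.093600, 0.506000) → end (x,ẋ)=(0.554786, 2.248360)
phase 2: p=-0.0594, T=0.330, ωT=0.974490, cosh=1.513600, sinh=1.136215; start (x,ẋ)=(0.554786, 2.248360) → end (x,ẋ)=(1.735326, 5.463862)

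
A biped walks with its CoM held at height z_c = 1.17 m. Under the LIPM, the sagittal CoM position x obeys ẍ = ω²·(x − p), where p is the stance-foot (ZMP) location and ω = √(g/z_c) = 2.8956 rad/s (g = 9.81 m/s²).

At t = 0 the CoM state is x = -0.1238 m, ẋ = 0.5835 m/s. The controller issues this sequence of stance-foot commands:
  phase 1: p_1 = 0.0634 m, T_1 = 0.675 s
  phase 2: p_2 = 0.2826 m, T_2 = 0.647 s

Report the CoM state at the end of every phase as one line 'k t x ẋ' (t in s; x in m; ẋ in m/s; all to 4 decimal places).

phase 1: p=0.0634, T=0.675, ωT=1.954530, cosh=3.601115, sinh=3.459484; start (x,ẋ)=(-0.123800, 0.583500) → end (x,ẋ)=(0.086401, 0.226015)
phase 2: p=0.2826, T=0.647, ωT=1.873453, cosh=3.332166, sinh=3.178574; start (x,ẋ)=(0.086401, 0.226015) → end (x,ẋ)=(-0.123065, -1.052670)

1 0.6750 0.0864 0.2260
2 1.3220 -0.1231 -1.0527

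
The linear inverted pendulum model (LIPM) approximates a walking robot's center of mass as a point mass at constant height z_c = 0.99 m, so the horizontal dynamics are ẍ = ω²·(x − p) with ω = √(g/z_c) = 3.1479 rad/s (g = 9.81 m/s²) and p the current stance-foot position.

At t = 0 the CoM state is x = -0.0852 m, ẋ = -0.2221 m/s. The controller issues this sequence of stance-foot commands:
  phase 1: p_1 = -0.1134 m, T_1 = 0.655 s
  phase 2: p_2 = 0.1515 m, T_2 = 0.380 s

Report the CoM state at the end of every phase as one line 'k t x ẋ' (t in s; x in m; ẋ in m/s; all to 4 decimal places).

1 0.6550 -0.2736 -0.5438
2 1.0350 -0.8753 -2.9922

phase 1: p=-0.1134, T=0.655, ωT=2.061875, cosh=3.993953, sinh=3.866738; start (x,ẋ)=(-0.085200, -0.222100) → end (x,ẋ)=(-0.273588, -0.543804)
phase 2: p=0.1515, T=0.380, ωT=1.196202, cosh=1.804936, sinh=1.502595; start (x,ẋ)=(-0.273588, -0.543804) → end (x,ẋ)=(-0.875332, -2.992206)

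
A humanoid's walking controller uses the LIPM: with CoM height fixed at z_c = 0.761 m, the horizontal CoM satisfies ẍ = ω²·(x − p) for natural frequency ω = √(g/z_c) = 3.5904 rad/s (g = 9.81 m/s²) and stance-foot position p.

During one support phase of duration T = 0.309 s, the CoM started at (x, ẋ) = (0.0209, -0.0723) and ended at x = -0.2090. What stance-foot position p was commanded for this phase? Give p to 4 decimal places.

ωT = 3.5904·0.309 = 1.109434; cosh(ωT) = 1.681193, sinh(ωT) = 1.351447
x(T) = p + (x₀−p)·cosh(ωT) + (ẋ₀/ω)·sinh(ωT) ⇒ p·(1 − cosh) = x(T) − x₀·cosh − (ẋ₀/ω)·sinh
numerator   = -0.2090 − (0.0209)·1.681193 − (-0.0723/3.5904)·1.351447 = -0.216923
denominator = 1 − 1.681193 = -0.681193
p = -0.216923 / -0.681193 = 0.3184

p = 0.3184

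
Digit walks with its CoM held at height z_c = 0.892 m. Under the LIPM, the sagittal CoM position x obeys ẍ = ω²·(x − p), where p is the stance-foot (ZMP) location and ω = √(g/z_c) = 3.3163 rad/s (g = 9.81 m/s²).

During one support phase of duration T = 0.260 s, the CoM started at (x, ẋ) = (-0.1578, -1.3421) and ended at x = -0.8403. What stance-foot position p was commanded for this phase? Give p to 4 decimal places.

p = 0.5724

ωT = 3.3163·0.260 = 0.862238; cosh(ωT) = 1.395336, sinh(ωT) = 0.973120
x(T) = p + (x₀−p)·cosh(ωT) + (ẋ₀/ω)·sinh(ωT) ⇒ p·(1 − cosh) = x(T) − x₀·cosh − (ẋ₀/ω)·sinh
numerator   = -0.8403 − (-0.1578)·1.395336 − (-1.3421/3.3163)·0.973120 = -0.226296
denominator = 1 − 1.395336 = -0.395336
p = -0.226296 / -0.395336 = 0.5724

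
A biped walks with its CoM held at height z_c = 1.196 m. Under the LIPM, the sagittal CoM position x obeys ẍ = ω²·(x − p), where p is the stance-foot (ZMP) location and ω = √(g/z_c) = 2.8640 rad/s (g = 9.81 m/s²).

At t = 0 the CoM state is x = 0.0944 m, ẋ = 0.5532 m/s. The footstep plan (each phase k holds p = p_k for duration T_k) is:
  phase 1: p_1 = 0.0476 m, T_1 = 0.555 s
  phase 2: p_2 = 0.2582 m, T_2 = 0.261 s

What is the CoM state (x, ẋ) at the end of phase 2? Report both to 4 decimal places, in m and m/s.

phase 1: p=0.0476, T=0.555, ωT=1.589520, cosh=2.552710, sinh=2.348686; start (x,ẋ)=(0.094400, 0.553200) → end (x,ẋ)=(0.620731, 1.726966)
phase 2: p=0.2582, T=0.261, ωT=0.747504, cosh=1.292635, sinh=0.819088; start (x,ẋ)=(0.620731, 1.726966) → end (x,ẋ)=(1.220722, 3.082785)

x = 1.2207, ẋ = 3.0828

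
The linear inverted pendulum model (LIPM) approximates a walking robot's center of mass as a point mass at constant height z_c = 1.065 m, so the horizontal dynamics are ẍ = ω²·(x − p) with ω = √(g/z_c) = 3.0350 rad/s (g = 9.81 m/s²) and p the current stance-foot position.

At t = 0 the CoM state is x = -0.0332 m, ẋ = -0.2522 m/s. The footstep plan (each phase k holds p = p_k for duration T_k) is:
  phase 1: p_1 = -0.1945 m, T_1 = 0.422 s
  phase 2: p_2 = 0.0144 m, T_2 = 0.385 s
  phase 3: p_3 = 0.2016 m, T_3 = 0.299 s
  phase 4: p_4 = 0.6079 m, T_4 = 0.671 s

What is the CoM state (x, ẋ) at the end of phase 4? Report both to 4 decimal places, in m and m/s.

x = -0.5418, ẋ = -3.2916

phase 1: p=-0.1945, T=0.422, ωT=1.280770, cosh=1.938617, sinh=1.660793; start (x,ẋ)=(-0.033200, -0.252200) → end (x,ẋ)=(-0.019808, 0.324115)
phase 2: p=0.0144, T=0.385, ωT=1.168475, cosh=1.763962, sinh=1.453121; start (x,ẋ)=(-0.019808, 0.324115) → end (x,ẋ)=(0.109240, 0.420859)
phase 3: p=0.2016, T=0.299, ωT=0.907465, cosh=1.440789, sinh=1.037243; start (x,ẋ)=(0.109240, 0.420859) → end (x,ẋ)=(0.212362, 0.315617)
phase 4: p=0.6079, T=0.671, ωT=2.036485, cosh=3.897055, sinh=3.766569; start (x,ẋ)=(0.212362, 0.315617) → end (x,ẋ)=(-0.541840, -3.291632)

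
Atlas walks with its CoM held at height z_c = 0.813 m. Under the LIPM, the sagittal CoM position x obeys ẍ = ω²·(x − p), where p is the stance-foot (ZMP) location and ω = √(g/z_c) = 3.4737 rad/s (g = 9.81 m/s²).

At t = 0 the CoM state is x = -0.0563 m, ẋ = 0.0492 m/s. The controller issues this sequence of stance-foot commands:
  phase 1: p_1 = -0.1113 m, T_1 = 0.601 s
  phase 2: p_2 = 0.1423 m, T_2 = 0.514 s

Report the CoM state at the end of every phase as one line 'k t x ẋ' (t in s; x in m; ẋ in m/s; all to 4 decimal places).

phase 1: p=-0.1113, T=0.601, ωT=2.087694, cosh=4.095132, sinh=3.971159; start (x,ẋ)=(-0.056300, 0.049200) → end (x,ẋ)=(0.170178, 0.960184)
phase 2: p=0.1423, T=0.514, ωT=1.785482, cosh=3.065084, sinh=2.897368; start (x,ẋ)=(0.170178, 0.960184) → end (x,ẋ)=(1.028626, 3.223626)

1 0.6010 0.1702 0.9602
2 1.1150 1.0286 3.2236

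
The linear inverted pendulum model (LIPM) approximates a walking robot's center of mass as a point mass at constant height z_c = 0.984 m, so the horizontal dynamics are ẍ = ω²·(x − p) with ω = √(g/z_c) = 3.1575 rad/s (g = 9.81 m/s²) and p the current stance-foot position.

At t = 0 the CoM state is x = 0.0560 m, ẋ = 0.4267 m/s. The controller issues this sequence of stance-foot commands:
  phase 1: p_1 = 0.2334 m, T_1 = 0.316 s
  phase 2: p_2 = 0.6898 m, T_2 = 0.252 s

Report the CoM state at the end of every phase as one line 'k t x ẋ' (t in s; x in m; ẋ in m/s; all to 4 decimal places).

phase 1: p=0.2334, T=0.316, ωT=0.997770, cosh=1.540464, sinh=1.171763; start (x,ẋ)=(0.056000, 0.426700) → end (x,ẋ)=(0.118472, 0.000964)
phase 2: p=0.6898, T=0.252, ωT=0.795690, cosh=1.333620, sinh=0.882350; start (x,ẋ)=(0.118472, 0.000964) → end (x,ẋ)=(-0.071865, -1.590445)

1 0.3160 0.1185 0.0010
2 0.5680 -0.0719 -1.5904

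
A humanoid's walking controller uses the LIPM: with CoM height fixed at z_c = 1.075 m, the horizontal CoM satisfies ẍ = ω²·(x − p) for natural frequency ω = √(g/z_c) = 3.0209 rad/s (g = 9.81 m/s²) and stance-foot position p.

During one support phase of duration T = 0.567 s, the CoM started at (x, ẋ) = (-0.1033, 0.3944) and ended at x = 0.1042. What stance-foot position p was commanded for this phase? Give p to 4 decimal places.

p = -0.0267

ωT = 3.0209·0.567 = 1.712850; cosh(ωT) = 2.862547, sinh(ωT) = 2.682196
x(T) = p + (x₀−p)·cosh(ωT) + (ẋ₀/ω)·sinh(ωT) ⇒ p·(1 − cosh) = x(T) − x₀·cosh − (ẋ₀/ω)·sinh
numerator   = 0.1042 − (-0.1033)·2.862547 − (0.3944/3.0209)·2.682196 = 0.049721
denominator = 1 − 2.862547 = -1.862547
p = 0.049721 / -1.862547 = -0.0267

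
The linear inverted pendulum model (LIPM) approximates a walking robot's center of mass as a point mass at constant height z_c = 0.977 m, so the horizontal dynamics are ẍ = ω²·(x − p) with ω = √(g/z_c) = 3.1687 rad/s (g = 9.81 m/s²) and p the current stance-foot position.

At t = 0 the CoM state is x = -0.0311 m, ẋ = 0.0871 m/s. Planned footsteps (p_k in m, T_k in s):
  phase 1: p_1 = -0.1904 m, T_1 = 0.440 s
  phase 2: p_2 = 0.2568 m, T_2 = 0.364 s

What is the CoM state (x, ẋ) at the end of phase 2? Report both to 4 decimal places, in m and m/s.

x = 0.6761, ẋ = 1.7431

phase 1: p=-0.1904, T=0.440, ωT=1.394228, cosh=2.139943, sinh=1.891918; start (x,ẋ)=(-0.031100, 0.087100) → end (x,ẋ)=(0.202497, 1.141380)
phase 2: p=0.2568, T=0.364, ωT=1.153407, cosh=1.742265, sinh=1.426705; start (x,ẋ)=(0.202497, 1.141380) → end (x,ẋ)=(0.676096, 1.743094)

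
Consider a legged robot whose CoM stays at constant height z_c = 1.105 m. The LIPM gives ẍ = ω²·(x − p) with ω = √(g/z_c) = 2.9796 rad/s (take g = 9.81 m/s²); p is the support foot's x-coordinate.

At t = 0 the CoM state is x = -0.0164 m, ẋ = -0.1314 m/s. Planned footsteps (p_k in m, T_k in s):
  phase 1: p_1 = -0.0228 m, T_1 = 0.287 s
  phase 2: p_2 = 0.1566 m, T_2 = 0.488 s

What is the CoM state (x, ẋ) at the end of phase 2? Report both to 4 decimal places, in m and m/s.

x = -0.4355, ẋ = -1.6544

phase 1: p=-0.0228, T=0.287, ωT=0.855145, cosh=1.388469, sinh=0.963247; start (x,ẋ)=(-0.016400, -0.131400) → end (x,ẋ)=(-0.056393, -0.164076)
phase 2: p=0.1566, T=0.488, ωT=1.454045, cosh=2.257008, sinh=2.023385; start (x,ẋ)=(-0.056393, -0.164076) → end (x,ẋ)=(-0.435547, -1.654429)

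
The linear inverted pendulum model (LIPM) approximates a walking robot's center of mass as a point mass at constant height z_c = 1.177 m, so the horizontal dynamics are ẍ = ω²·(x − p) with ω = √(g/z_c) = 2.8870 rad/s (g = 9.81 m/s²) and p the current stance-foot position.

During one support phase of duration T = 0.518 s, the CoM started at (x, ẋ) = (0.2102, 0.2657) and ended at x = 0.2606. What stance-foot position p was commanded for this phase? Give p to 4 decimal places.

p = 0.3179

ωT = 2.8870·0.518 = 1.495466; cosh(ωT) = 2.342780, sinh(ωT) = 2.118635
x(T) = p + (x₀−p)·cosh(ωT) + (ẋ₀/ω)·sinh(ωT) ⇒ p·(1 − cosh) = x(T) − x₀·cosh − (ẋ₀/ω)·sinh
numerator   = 0.2606 − (0.2102)·2.342780 − (0.2657/2.8870)·2.118635 = -0.426837
denominator = 1 − 2.342780 = -1.342780
p = -0.426837 / -1.342780 = 0.3179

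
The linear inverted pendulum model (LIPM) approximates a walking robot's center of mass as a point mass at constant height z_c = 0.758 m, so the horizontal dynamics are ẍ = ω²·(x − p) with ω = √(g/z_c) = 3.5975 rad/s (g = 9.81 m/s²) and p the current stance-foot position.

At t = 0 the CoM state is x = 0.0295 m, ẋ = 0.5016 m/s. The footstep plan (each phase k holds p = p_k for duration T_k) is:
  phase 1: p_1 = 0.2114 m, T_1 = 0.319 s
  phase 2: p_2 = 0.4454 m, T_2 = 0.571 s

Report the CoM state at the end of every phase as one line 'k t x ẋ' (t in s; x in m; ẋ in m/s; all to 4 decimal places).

phase 1: p=0.2114, T=0.319, ωT=1.147603, cosh=1.734014, sinh=1.416617; start (x,ẋ)=(0.029500, 0.501600) → end (x,ẋ)=(0.093502, -0.057232)
phase 2: p=0.4454, T=0.571, ωT=2.054172, cosh=3.964290, sinh=3.836091; start (x,ẋ)=(0.093502, -0.057232) → end (x,ẋ)=(-1.010653, -5.083194)

1 0.3190 0.0935 -0.0572
2 0.8900 -1.0107 -5.0832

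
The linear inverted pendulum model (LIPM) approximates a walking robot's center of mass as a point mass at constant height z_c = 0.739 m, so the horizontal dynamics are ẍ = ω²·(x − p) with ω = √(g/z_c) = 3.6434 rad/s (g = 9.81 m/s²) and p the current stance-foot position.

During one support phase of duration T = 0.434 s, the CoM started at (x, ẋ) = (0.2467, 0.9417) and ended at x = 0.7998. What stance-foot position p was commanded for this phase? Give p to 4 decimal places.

ωT = 3.6434·0.434 = 1.581236; cosh(ωT) = 2.533340, sinh(ωT) = 2.327619
x(T) = p + (x₀−p)·cosh(ωT) + (ẋ₀/ω)·sinh(ωT) ⇒ p·(1 − cosh) = x(T) − x₀·cosh − (ẋ₀/ω)·sinh
numerator   = 0.7998 − (0.2467)·2.533340 − (0.9417/3.6434)·2.327619 = -0.426788
denominator = 1 − 2.533340 = -1.533340
p = -0.426788 / -1.533340 = 0.2783

p = 0.2783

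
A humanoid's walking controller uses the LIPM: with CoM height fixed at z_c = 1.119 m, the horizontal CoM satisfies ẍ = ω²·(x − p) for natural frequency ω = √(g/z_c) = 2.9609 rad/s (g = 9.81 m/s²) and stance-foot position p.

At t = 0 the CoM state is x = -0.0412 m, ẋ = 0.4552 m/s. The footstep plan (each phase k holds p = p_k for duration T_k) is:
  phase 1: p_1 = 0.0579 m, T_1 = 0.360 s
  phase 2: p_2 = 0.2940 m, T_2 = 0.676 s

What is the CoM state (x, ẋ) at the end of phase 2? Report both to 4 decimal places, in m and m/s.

phase 1: p=0.0579, T=0.360, ωT=1.065924, cosh=1.623965, sinh=1.279556; start (x,ẋ)=(-0.041200, 0.455200) → end (x,ẋ)=(0.093680, 0.363775)
phase 2: p=0.2940, T=0.676, ωT=2.001568, cosh=3.767889, sinh=3.632765; start (x,ẋ)=(0.093680, 0.363775) → end (x,ẋ)=(-0.014463, -0.784028)

x = -0.0145, ẋ = -0.7840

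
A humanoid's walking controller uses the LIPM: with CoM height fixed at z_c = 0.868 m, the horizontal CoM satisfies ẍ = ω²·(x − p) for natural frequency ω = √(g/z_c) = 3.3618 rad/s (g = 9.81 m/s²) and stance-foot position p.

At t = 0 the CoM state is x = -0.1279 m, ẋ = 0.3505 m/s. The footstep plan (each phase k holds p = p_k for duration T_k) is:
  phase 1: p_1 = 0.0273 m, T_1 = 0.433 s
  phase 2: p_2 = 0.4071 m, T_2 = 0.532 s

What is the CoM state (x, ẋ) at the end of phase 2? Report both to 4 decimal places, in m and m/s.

x = -1.4184, ẋ = -5.8895

phase 1: p=0.0273, T=0.433, ωT=1.455659, cosh=2.260278, sinh=2.027032; start (x,ẋ)=(-0.127900, 0.350500) → end (x,ẋ)=(-0.112158, -0.265379)
phase 2: p=0.4071, T=0.532, ωT=1.788478, cosh=3.073778, sinh=2.906563; start (x,ẋ)=(-0.112158, -0.265379) → end (x,ẋ)=(-1.418425, -5.889530)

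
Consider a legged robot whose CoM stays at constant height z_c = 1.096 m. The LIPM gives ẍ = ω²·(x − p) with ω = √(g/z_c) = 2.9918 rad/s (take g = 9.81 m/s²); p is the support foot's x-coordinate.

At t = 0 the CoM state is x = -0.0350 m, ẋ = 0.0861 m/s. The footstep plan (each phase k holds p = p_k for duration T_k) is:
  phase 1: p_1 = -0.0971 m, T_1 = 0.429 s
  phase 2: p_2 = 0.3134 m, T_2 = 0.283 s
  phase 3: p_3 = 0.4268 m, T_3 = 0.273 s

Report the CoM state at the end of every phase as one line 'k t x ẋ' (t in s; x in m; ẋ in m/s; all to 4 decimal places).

1 0.4290 0.0715 0.4768
2 0.7120 0.1312 -0.0304
3 0.9850 0.0177 -0.8465

phase 1: p=-0.0971, T=0.429, ωT=1.283482, cosh=1.943128, sinh=1.666057; start (x,ẋ)=(-0.035000, 0.086100) → end (x,ẋ)=(0.071515, 0.476841)
phase 2: p=0.3134, T=0.283, ωT=0.846679, cosh=1.380364, sinh=0.951527; start (x,ẋ)=(0.071515, 0.476841) → end (x,ẋ)=(0.131168, -0.030378)
phase 3: p=0.4268, T=0.273, ωT=0.816761, cosh=1.352509, sinh=0.910649; start (x,ẋ)=(0.131168, -0.030378) → end (x,ẋ)=(0.017708, -0.846530)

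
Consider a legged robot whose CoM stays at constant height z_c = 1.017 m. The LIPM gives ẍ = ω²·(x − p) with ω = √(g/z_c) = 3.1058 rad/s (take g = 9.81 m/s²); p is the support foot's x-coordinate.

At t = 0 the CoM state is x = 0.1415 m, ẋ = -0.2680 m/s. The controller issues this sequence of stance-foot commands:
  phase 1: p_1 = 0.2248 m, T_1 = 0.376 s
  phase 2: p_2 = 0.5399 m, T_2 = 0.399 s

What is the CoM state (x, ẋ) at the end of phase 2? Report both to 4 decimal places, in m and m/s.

phase 1: p=0.2248, T=0.376, ωT=1.167781, cosh=1.762953, sinh=1.451897; start (x,ẋ)=(0.141500, -0.268000) → end (x,ẋ)=(-0.047338, -0.848096)
phase 2: p=0.5399, T=0.399, ωT=1.239214, cosh=1.871255, sinh=1.581644; start (x,ẋ)=(-0.047338, -0.848096) → end (x,ẋ)=(-0.990870, -4.471678)

x = -0.9909, ẋ = -4.4717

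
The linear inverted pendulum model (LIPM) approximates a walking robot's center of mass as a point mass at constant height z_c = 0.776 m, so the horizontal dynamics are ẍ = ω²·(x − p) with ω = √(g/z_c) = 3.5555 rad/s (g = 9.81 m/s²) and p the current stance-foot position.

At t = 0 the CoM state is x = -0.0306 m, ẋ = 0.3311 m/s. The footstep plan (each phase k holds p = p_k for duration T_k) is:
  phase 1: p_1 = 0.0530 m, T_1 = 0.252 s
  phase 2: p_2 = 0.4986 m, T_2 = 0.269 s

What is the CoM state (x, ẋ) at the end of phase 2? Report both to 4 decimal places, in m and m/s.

x = -0.1503, ẋ = -1.5999

phase 1: p=0.0530, T=0.252, ωT=0.895986, cosh=1.428977, sinh=1.020773; start (x,ẋ)=(-0.030600, 0.331100) → end (x,ẋ)=(0.028595, 0.169720)
phase 2: p=0.4986, T=0.269, ωT=0.956430, cosh=1.493325, sinh=1.109063; start (x,ẋ)=(0.028595, 0.169720) → end (x,ẋ)=(-0.150329, -1.599910)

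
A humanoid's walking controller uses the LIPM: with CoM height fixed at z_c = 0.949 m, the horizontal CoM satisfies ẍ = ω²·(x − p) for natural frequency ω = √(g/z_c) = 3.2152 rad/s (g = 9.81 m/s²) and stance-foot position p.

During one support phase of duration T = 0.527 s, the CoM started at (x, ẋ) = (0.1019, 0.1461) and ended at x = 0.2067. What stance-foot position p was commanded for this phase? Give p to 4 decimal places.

ωT = 3.2152·0.527 = 1.694410; cosh(ωT) = 2.813572, sinh(ωT) = 2.629864
x(T) = p + (x₀−p)·cosh(ωT) + (ẋ₀/ω)·sinh(ωT) ⇒ p·(1 − cosh) = x(T) − x₀·cosh − (ẋ₀/ω)·sinh
numerator   = 0.2067 − (0.1019)·2.813572 − (0.1461/3.2152)·2.629864 = -0.199505
denominator = 1 − 2.813572 = -1.813572
p = -0.199505 / -1.813572 = 0.1100

p = 0.1100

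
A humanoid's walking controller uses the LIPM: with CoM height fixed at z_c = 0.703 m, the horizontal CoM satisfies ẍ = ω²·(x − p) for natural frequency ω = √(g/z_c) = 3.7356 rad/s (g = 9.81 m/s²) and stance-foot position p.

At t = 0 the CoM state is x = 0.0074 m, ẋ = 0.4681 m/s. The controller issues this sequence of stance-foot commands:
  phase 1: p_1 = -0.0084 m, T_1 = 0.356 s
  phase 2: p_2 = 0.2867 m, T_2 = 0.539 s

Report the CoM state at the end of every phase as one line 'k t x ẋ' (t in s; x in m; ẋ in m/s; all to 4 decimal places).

phase 1: p=-0.0084, T=0.356, ωT=1.329874, cosh=2.022538, sinh=1.758027; start (x,ẋ)=(0.007400, 0.468100) → end (x,ẋ)=(0.243851, 1.050513)
phase 2: p=0.2867, T=0.539, ωT=2.013488, cosh=3.811460, sinh=3.677938; start (x,ẋ)=(0.243851, 1.050513) → end (x,ẋ)=(1.157679, 3.415270)

1 0.3560 0.2439 1.0505
2 0.8950 1.1577 3.4153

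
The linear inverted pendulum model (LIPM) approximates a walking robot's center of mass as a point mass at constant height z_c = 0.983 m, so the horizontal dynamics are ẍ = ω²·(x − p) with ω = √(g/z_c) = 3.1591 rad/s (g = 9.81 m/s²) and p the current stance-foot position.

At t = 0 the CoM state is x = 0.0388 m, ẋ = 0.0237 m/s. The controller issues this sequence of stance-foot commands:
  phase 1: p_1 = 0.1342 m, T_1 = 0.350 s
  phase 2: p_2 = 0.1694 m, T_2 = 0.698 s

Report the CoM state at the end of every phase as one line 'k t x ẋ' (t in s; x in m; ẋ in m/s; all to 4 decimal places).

phase 1: p=0.1342, T=0.350, ωT=1.105685, cosh=1.676139, sinh=1.345155; start (x,ẋ)=(0.038800, 0.023700) → end (x,ẋ)=(-0.015612, -0.365676)
phase 2: p=0.1694, T=0.698, ωT=2.205052, cosh=4.590483, sinh=4.480238; start (x,ẋ)=(-0.015612, -0.365676) → end (x,ẋ)=(-1.198497, -4.297201)

1 0.3500 -0.0156 -0.3657
2 1.0480 -1.1985 -4.2972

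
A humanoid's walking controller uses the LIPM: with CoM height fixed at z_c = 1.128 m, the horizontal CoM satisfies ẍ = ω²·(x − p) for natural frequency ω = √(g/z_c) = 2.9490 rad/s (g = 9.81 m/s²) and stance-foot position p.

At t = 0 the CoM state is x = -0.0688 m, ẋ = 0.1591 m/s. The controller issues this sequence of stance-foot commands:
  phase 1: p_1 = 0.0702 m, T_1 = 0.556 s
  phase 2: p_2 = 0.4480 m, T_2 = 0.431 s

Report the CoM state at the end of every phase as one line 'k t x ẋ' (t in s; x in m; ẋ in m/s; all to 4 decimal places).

phase 1: p=0.0702, T=0.556, ωT=1.639644, cosh=2.673692, sinh=2.479643; start (x,ẋ)=(-0.068800, 0.159100) → end (x,ẋ)=(-0.167665, -0.591048)
phase 2: p=0.4480, T=0.431, ωT=1.271019, cosh=1.922514, sinh=1.641969; start (x,ẋ)=(-0.167665, -0.591048) → end (x,ẋ)=(-1.064714, -4.117452)

1 0.5560 -0.1677 -0.5910
2 0.9870 -1.0647 -4.1175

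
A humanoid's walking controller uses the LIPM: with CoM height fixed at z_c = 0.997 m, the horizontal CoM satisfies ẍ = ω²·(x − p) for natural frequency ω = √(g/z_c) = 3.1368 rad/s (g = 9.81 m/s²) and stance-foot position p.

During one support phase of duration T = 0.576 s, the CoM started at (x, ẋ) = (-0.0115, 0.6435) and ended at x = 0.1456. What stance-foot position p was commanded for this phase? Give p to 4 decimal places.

ωT = 3.1368·0.576 = 1.806797; cosh(ωT) = 3.127542, sinh(ωT) = 2.963363
x(T) = p + (x₀−p)·cosh(ωT) + (ẋ₀/ω)·sinh(ωT) ⇒ p·(1 − cosh) = x(T) − x₀·cosh − (ẋ₀/ω)·sinh
numerator   = 0.1456 − (-0.0115)·3.127542 − (0.6435/3.1368)·2.963363 = -0.426354
denominator = 1 − 3.127542 = -2.127542
p = -0.426354 / -2.127542 = 0.2004

p = 0.2004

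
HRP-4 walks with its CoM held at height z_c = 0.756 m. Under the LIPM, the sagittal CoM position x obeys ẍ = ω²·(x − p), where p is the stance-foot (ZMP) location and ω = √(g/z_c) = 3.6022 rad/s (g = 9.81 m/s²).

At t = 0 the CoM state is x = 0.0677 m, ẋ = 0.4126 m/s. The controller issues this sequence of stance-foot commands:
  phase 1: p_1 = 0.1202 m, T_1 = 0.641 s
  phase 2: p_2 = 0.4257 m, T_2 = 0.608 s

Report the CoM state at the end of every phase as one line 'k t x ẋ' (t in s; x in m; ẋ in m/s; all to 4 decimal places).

phase 1: p=0.1202, T=0.641, ωT=2.309010, cosh=5.081909, sinh=4.982549; start (x,ẋ)=(0.067700, 0.412600) → end (x,ẋ)=(0.424107, 1.154518)
phase 2: p=0.4257, T=0.608, ωT=2.190138, cosh=4.524172, sinh=4.412271; start (x,ẋ)=(0.424107, 1.154518) → end (x,ẋ)=(1.832640, 5.197913)

1 0.6410 0.4241 1.1545
2 1.2490 1.8326 5.1979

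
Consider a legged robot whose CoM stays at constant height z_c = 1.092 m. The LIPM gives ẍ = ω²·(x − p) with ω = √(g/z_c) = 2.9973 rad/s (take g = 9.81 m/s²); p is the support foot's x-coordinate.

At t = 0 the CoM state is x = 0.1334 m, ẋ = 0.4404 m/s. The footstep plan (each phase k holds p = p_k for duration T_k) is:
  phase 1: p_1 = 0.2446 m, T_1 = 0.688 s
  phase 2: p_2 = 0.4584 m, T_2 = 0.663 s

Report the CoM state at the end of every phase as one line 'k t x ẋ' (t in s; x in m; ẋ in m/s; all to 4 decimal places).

phase 1: p=0.2446, T=0.688, ωT=2.062142, cosh=3.994989, sinh=3.867808; start (x,ẋ)=(0.133400, 0.440400) → end (x,ẋ)=(0.368663, 0.470254)
phase 2: p=0.4584, T=0.663, ωT=1.987210, cosh=3.716114, sinh=3.579037; start (x,ẋ)=(0.368663, 0.470254) → end (x,ẋ)=(0.686451, 0.784867)

1 0.6880 0.3687 0.4703
2 1.3510 0.6865 0.7849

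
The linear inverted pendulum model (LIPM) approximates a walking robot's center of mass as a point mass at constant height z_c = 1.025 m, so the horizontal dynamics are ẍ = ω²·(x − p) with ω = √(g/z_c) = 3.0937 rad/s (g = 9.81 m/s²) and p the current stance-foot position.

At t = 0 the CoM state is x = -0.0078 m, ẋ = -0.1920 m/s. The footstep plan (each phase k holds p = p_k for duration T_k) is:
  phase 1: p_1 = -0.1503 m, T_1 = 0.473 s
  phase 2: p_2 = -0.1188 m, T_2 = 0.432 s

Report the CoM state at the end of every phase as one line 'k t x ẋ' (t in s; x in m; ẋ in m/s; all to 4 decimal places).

phase 1: p=-0.1503, T=0.473, ωT=1.463320, cosh=2.275873, sinh=2.044406; start (x,ẋ)=(-0.007800, -0.192000) → end (x,ẋ)=(0.047133, 0.464314)
phase 2: p=-0.1188, T=0.432, ωT=1.336478, cosh=2.034194, sinh=1.771424; start (x,ẋ)=(0.047133, 0.464314) → end (x,ẋ)=(0.484601, 1.853858)

1 0.4730 0.0471 0.4643
2 0.9050 0.4846 1.8539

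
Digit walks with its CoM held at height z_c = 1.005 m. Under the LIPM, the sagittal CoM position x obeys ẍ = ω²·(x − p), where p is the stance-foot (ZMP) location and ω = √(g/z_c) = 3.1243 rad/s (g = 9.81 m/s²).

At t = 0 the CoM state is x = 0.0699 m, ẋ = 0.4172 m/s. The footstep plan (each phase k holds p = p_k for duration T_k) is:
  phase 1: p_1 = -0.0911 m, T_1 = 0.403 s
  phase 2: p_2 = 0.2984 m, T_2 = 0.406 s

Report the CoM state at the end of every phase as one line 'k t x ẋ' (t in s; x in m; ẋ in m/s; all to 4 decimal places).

phase 1: p=-0.0911, T=0.403, ωT=1.259093, cosh=1.903068, sinh=1.619157; start (x,ẋ)=(0.069900, 0.417200) → end (x,ẋ)=(0.431506, 1.608416)
phase 2: p=0.2984, T=0.406, ωT=1.268466, cosh=1.918328, sinh=1.637065; start (x,ẋ)=(0.431506, 1.608416) → end (x,ẋ)=(1.396517, 3.766266)

1 0.4030 0.4315 1.6084
2 0.8090 1.3965 3.7663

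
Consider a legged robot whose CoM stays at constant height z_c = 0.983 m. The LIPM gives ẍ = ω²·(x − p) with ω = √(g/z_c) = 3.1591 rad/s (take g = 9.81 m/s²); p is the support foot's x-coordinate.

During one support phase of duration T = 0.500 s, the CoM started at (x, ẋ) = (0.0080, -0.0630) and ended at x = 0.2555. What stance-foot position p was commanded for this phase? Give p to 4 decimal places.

p = -0.1841

ωT = 3.1591·0.500 = 1.579550; cosh(ωT) = 2.529420, sinh(ωT) = 2.323352
x(T) = p + (x₀−p)·cosh(ωT) + (ẋ₀/ω)·sinh(ωT) ⇒ p·(1 − cosh) = x(T) − x₀·cosh − (ẋ₀/ω)·sinh
numerator   = 0.2555 − (0.0080)·2.529420 − (-0.0630/3.1591)·2.323352 = 0.281598
denominator = 1 − 2.529420 = -1.529420
p = 0.281598 / -1.529420 = -0.1841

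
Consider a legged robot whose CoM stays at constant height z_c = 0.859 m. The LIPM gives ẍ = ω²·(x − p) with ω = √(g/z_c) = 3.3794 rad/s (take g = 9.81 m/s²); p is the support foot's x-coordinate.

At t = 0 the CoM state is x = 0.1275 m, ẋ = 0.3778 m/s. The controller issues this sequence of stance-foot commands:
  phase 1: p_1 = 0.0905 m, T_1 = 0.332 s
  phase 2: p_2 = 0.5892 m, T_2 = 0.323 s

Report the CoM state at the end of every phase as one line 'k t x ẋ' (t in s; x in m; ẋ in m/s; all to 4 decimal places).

phase 1: p=0.0905, T=0.332, ωT=1.121961, cosh=1.698255, sinh=1.372615; start (x,ẋ)=(0.127500, 0.377800) → end (x,ẋ)=(0.306787, 0.813229)
phase 2: p=0.5892, T=0.323, ωT=1.091546, cosh=1.657287, sinh=1.321590; start (x,ẋ)=(0.306787, 0.813229) → end (x,ẋ)=(0.439192, 0.086447)

1 0.3320 0.3068 0.8132
2 0.6550 0.4392 0.0864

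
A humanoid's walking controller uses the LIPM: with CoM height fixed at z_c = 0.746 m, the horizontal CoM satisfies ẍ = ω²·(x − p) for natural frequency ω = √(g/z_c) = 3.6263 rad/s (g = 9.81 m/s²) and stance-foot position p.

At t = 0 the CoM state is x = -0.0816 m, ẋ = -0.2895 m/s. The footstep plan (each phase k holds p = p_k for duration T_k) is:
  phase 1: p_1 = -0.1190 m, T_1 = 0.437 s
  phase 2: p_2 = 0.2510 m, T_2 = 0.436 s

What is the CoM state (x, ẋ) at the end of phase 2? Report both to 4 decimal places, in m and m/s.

x = -1.1867, ẋ = -4.9554

phase 1: p=-0.1190, T=0.437, ωT=1.584693, cosh=2.541402, sinh=2.336392; start (x,ẋ)=(-0.081600, -0.289500) → end (x,ẋ)=(-0.210474, -0.418866)
phase 2: p=0.2510, T=0.436, ωT=1.581067, cosh=2.532947, sinh=2.327191; start (x,ẋ)=(-0.210474, -0.418866) → end (x,ẋ)=(-1.186697, -4.955385)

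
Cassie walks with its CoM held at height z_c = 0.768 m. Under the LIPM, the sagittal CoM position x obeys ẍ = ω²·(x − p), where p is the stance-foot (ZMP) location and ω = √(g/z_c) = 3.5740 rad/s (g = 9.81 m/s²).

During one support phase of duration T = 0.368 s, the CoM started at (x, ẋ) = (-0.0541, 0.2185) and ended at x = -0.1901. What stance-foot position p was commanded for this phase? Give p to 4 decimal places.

ωT = 3.5740·0.368 = 1.315232; cosh(ωT) = 1.997014, sinh(ωT) = 1.728602
x(T) = p + (x₀−p)·cosh(ωT) + (ẋ₀/ω)·sinh(ωT) ⇒ p·(1 − cosh) = x(T) − x₀·cosh − (ẋ₀/ω)·sinh
numerator   = -0.1901 − (-0.0541)·1.997014 − (0.2185/3.5740)·1.728602 = -0.187741
denominator = 1 − 1.997014 = -0.997014
p = -0.187741 / -0.997014 = 0.1883

p = 0.1883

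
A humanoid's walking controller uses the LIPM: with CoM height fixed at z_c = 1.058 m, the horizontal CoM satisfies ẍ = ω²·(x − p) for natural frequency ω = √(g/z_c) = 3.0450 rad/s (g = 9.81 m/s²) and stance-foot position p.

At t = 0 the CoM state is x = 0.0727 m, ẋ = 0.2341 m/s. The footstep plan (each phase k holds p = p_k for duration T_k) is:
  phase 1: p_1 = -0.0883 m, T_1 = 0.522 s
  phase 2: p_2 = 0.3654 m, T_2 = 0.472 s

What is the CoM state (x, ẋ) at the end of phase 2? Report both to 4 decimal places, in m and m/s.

x = 1.8124, ẋ = 4.7220

phase 1: p=-0.0883, T=0.522, ωT=1.589490, cosh=2.552639, sinh=2.348610; start (x,ẋ)=(0.072700, 0.234100) → end (x,ẋ)=(0.503236, 1.748967)
phase 2: p=0.3654, T=0.472, ωT=1.437240, cosh=2.223323, sinh=1.985740; start (x,ẋ)=(0.503236, 1.748967) → end (x,ẋ)=(1.812411, 4.721956)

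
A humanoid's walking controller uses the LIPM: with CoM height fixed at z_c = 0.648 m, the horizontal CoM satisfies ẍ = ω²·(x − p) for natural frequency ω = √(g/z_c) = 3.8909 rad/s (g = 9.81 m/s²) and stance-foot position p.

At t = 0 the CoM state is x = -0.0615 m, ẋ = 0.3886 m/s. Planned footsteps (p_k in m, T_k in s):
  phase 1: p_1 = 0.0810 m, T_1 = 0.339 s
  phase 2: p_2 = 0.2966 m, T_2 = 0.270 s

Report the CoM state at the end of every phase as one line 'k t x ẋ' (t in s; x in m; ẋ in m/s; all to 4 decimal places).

1 0.3390 -0.0311 -0.1840
2 0.6090 -0.2886 -1.8952

phase 1: p=0.0810, T=0.339, ωT=1.319015, cosh=2.003567, sinh=1.736169; start (x,ẋ)=(-0.061500, 0.388600) → end (x,ẋ)=(-0.031110, -0.184038)
phase 2: p=0.2966, T=0.270, ωT=1.050543, cosh=1.604476, sinh=1.254728; start (x,ẋ)=(-0.031110, -0.184038) → end (x,ẋ)=(-0.288551, -1.895172)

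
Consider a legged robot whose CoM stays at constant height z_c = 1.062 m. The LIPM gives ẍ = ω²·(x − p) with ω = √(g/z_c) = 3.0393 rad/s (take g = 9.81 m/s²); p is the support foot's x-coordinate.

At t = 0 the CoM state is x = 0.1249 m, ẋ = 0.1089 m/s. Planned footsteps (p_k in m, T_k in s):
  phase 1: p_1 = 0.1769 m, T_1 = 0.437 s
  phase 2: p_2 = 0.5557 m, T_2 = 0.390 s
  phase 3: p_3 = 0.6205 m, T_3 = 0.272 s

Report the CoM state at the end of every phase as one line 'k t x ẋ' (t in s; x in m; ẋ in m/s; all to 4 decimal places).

phase 1: p=0.1769, T=0.437, ωT=1.328174, cosh=2.019553, sinh=1.754593; start (x,ẋ)=(0.124900, 0.108900) → end (x,ẋ)=(0.134751, -0.057373)
phase 2: p=0.5557, T=0.390, ωT=1.185327, cosh=1.788701, sinh=1.483055; start (x,ẋ)=(0.134751, -0.057373) → end (x,ẋ)=(-0.225247, -2.000027)
phase 3: p=0.6205, T=0.272, ωT=0.826690, cosh=1.361617, sinh=0.924122; start (x,ẋ)=(-0.225247, -2.000027) → end (x,ẋ)=(-1.139207, -5.098708)

1 0.4370 0.1348 -0.0574
2 0.8270 -0.2252 -2.0000
3 1.0990 -1.1392 -5.0987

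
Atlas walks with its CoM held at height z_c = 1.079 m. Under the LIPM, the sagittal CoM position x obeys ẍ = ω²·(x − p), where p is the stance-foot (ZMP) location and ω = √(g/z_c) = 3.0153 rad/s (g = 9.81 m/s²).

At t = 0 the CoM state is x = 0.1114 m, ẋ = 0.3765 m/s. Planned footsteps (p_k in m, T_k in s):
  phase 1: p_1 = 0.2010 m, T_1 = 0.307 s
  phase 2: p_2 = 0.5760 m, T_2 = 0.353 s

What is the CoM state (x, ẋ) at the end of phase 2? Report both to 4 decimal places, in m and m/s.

phase 1: p=0.2010, T=0.307, ωT=0.925697, cosh=1.459941, sinh=1.063686; start (x,ẋ)=(0.111400, 0.376500) → end (x,ẋ)=(0.203005, 0.262291)
phase 2: p=0.5760, T=0.353, ωT=1.064401, cosh=1.622018, sinh=1.277084; start (x,ẋ)=(0.203005, 0.262291) → end (x,ẋ)=(0.082084, -1.010887)

x = 0.0821, ẋ = -1.0109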